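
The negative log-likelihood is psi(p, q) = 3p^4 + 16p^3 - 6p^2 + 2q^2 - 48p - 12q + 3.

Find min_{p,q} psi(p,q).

-175

psi(p,q) separates as A(p) + B(q) + 3, so its minimum is min A + min B + 3.
A'(p) = 12(p - 1)(p + 1)(p + 4) vanishes at p ∈ {-4, -1, 1}; B'(q) = 4q - 12 vanishes at q ∈ {3}.
Local minima of A (where A''>0): A(-4)=-160, A(1)=-35. Local minima of B: B(3)=-18.
So the global minimum of psi is A(-4) + B(3) + 3 = -160 − 18 + 3 = -175, attained at (-4, 3).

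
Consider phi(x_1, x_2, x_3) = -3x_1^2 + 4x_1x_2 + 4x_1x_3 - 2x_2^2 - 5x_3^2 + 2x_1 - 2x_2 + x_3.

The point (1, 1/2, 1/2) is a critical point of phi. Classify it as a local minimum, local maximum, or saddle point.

The Hessian is constant: H = [[-6, 4, 4], [4, -4, 0], [4, 0, -10]].
Leading principal minors: Δ₁ = -6, Δ₂ = 8, Δ₃ = -16.
The minors alternate sign starting negative (−, +, −), so H is negative definite: a local maximum.

local maximum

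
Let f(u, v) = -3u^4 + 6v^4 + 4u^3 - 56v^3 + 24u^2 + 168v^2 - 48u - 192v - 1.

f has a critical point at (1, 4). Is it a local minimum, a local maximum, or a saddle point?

local minimum

The mixed partial ∂²f/∂u∂v is 0, so the Hessian at any point is diag(f_uu, f_vv) = diag(12(-3u^2 + 2u + 4), 24(3v^2 - 14v + 14)).
At (1, 4): H = diag(36, 144).
Both eigenvalues are positive, so H is positive definite: a local minimum.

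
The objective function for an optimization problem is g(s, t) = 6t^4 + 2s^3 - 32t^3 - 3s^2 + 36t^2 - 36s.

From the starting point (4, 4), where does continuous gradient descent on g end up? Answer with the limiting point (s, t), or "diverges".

(3, 3)

g is separable, so gradient descent decouples: s follows -∂g/∂s, t follows -∂g/∂t.
∂g/∂s = 6(s - 3)(s + 2); at s=4 this is 36, so s decreases.
∂g/∂t = 24t(t - 3)(t - 1); at t=4 this is 288, so t decreases.
s converges to its nearest critical value 3 (a local min of the s-part); t converges to 3. The iterate converges to (3, 3).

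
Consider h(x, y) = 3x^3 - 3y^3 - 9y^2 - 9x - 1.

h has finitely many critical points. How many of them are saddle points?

h separates as a function of x plus a function of y, so ∇h=0 decouples.
∂h/∂x = 9(x - 1)(x + 1) = 0 at x ∈ {-1, 1}; ∂h/∂y = -9y(y + 2) = 0 at y ∈ {-2, 0}.
The Hessian is diagonal: diag(h_xx, h_yy). Second derivatives: h_xx(-1)=-18, h_xx(1)=18; h_yy(-2)=18, h_yy(0)=-18.
Saddle points occur where the two diagonal entries have opposite signs: (-1, -2), (1, 0). Count: 2.

2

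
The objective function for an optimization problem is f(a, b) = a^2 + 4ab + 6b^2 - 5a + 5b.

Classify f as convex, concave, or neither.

convex

f is quadratic, so its Hessian is the constant matrix H = [[2, 4], [4, 12]].
det(H) = 8, tr(H) = 14.
det(H) > 0 and tr(H) > 0, so H is positive definite everywhere: convex.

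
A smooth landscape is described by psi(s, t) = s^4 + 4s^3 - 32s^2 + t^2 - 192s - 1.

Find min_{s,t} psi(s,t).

psi(s,t) separates as P(s) + Q(t) − 1, so its minimum is min P + min Q − 1.
P'(s) = 4(s - 4)(s + 3)(s + 4) vanishes at s ∈ {-4, -3, 4}; Q'(t) = 2t vanishes at t ∈ {0}.
Local minima of P (where P''>0): P(-4)=256, P(4)=-768. Local minima of Q: Q(0)=0.
So the global minimum of psi is P(4) + Q(0) − 1 = -768 + 0 − 1 = -769, attained at (4, 0).

-769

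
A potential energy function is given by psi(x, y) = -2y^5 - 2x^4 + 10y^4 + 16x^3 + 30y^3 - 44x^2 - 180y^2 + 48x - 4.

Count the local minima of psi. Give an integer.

2

psi separates as a function of x plus a function of y, so ∇psi=0 decouples.
∂psi/∂x = -8(x - 3)(x - 2)(x - 1) = 0 at x ∈ {1, 2, 3}; ∂psi/∂y = -10y(y - 4)(y - 3)(y + 3) = 0 at y ∈ {-3, 0, 3, 4}.
The Hessian is diagonal: diag(psi_xx, psi_yy). Second derivatives: psi_xx(1)=-16, psi_xx(2)=8, psi_xx(3)=-16; psi_yy(-3)=1260, psi_yy(0)=-360, psi_yy(3)=180, psi_yy(4)=-280.
Local minima occur where both diagonal entries positive: (2, -3), (2, 3). Count: 2.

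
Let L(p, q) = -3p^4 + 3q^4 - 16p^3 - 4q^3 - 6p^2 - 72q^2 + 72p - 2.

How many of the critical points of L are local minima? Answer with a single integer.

2

L separates as a function of p plus a function of q, so ∇L=0 decouples.
∂L/∂p = -12(p - 1)(p + 2)(p + 3) = 0 at p ∈ {-3, -2, 1}; ∂L/∂q = 12q(q - 4)(q + 3) = 0 at q ∈ {-3, 0, 4}.
The Hessian is diagonal: diag(L_pp, L_qq). Second derivatives: L_pp(-3)=-48, L_pp(-2)=36, L_pp(1)=-144; L_qq(-3)=252, L_qq(0)=-144, L_qq(4)=336.
Local minima occur where both diagonal entries positive: (-2, -3), (-2, 4). Count: 2.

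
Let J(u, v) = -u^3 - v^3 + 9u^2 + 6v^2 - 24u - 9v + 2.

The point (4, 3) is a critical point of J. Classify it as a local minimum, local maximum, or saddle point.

The mixed partial ∂²J/∂u∂v is 0, so the Hessian at any point is diag(J_uu, J_vv) = diag(6(-u + 3), 6(-v + 2)).
At (4, 3): H = diag(-6, -6).
Both eigenvalues are negative, so H is negative definite: a local maximum.

local maximum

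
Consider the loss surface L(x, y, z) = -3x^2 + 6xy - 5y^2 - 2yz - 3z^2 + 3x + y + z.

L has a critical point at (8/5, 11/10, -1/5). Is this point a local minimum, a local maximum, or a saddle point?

The Hessian is constant: H = [[-6, 6, 0], [6, -10, -2], [0, -2, -6]].
Leading principal minors: Δ₁ = -6, Δ₂ = 24, Δ₃ = -120.
The minors alternate sign starting negative (−, +, −), so H is negative definite: a local maximum.

local maximum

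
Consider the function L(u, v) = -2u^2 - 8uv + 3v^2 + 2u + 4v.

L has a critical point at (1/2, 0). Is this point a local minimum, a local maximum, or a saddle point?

saddle point

The Hessian of L is constant: H = [[-4, -8], [-8, 6]].
det(H) = (-4)·6 − (-8)² = -88.
Since det(H) < 0, H is indefinite and the critical point is a saddle point.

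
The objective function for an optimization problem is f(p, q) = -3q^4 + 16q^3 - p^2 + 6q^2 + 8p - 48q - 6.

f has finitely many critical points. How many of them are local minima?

f separates as a function of p plus a function of q, so ∇f=0 decouples.
∂f/∂p = -2(p - 4) = 0 at p ∈ {4}; ∂f/∂q = -12(q - 4)(q - 1)(q + 1) = 0 at q ∈ {-1, 1, 4}.
The Hessian is diagonal: diag(f_pp, f_qq). Second derivatives: f_pp(4)=-2; f_qq(-1)=-120, f_qq(1)=72, f_qq(4)=-180.
Local minima occur where both diagonal entries positive: none. Count: 0.

0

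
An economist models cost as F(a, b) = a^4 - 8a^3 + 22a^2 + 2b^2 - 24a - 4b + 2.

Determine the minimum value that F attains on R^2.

F(a,b) separates as P(a) + Q(b) + 2, so its minimum is min P + min Q + 2.
P'(a) = 4(a - 3)(a - 2)(a - 1) vanishes at a ∈ {1, 2, 3}; Q'(b) = 4b - 4 vanishes at b ∈ {1}.
Local minima of P (where P''>0): P(1)=-9, P(3)=-9. Local minima of Q: Q(1)=-2.
So the global minimum of F is P(1) + Q(1) + 2 = -9 − 2 + 2 = -9, attained at (1, 1).

-9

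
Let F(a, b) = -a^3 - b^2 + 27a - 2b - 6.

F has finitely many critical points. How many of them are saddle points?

1

F separates as a function of a plus a function of b, so ∇F=0 decouples.
∂F/∂a = -3(a - 3)(a + 3) = 0 at a ∈ {-3, 3}; ∂F/∂b = -2(b + 1) = 0 at b ∈ {-1}.
The Hessian is diagonal: diag(F_aa, F_bb). Second derivatives: F_aa(-3)=18, F_aa(3)=-18; F_bb(-1)=-2.
Saddle points occur where the two diagonal entries have opposite signs: (-3, -1). Count: 1.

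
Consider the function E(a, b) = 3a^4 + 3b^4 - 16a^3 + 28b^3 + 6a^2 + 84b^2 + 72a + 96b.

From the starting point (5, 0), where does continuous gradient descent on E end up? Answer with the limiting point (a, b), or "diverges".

(3, -1)

E is separable, so gradient descent decouples: a follows -∂E/∂a, b follows -∂E/∂b.
∂E/∂a = 12(a - 3)(a - 2)(a + 1); at a=5 this is 432, so a decreases.
∂E/∂b = 12(b + 1)(b + 2)(b + 4); at b=0 this is 96, so b decreases.
a converges to its nearest critical value 3 (a local min of the a-part); b converges to -1. The iterate converges to (3, -1).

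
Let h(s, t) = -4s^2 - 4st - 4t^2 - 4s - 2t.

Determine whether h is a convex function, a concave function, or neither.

h is quadratic, so its Hessian is the constant matrix H = [[-8, -4], [-4, -8]].
det(H) = 48, tr(H) = -16.
det(H) > 0 and tr(H) < 0, so H is negative definite everywhere: concave.

concave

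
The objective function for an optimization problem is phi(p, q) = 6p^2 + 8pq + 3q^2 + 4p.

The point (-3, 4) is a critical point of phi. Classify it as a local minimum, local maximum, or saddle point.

The Hessian of phi is constant: H = [[12, 8], [8, 6]].
det(H) = 12·6 − 8² = 8.
det(H) > 0 and tr(H) = 18 > 0, so H is positive definite and the point is a local minimum.

local minimum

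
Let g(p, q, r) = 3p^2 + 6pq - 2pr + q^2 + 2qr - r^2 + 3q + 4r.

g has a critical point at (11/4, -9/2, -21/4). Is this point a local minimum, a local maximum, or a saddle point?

saddle point

The Hessian is constant: H = [[6, 6, -2], [6, 2, 2], [-2, 2, -2]].
Leading principal minors: Δ₁ = 6, Δ₂ = -24, Δ₃ = -32.
The minors fit neither the all-positive nor the alternating-sign pattern, so H is indefinite: a saddle point.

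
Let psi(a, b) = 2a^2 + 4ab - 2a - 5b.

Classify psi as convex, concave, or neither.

psi is quadratic, so its Hessian is the constant matrix H = [[4, 4], [4, 0]].
det(H) = -16, tr(H) = 4.
det(H) < 0, so H is indefinite: neither convex nor concave.

neither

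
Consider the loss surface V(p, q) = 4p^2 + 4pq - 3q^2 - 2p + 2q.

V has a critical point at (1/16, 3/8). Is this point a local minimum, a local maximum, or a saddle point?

saddle point

The Hessian of V is constant: H = [[8, 4], [4, -6]].
det(H) = 8·(-6) − 4² = -64.
Since det(H) < 0, H is indefinite and the critical point is a saddle point.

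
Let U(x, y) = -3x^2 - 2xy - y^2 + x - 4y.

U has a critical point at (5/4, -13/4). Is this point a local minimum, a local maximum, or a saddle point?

local maximum

The Hessian of U is constant: H = [[-6, -2], [-2, -2]].
det(H) = (-6)·(-2) − (-2)² = 8.
det(H) > 0 and tr(H) = -8 < 0, so H is negative definite and the point is a local maximum.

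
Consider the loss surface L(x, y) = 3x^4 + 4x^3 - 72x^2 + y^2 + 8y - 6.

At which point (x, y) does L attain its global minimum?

(-4, -4)

L(x,y) separates as P(x) + Q(y) − 6, so its minimum is min P + min Q − 6.
P'(x) = 12x(x - 3)(x + 4) vanishes at x ∈ {-4, 0, 3}; Q'(y) = 2y + 8 vanishes at y ∈ {-4}.
Local minima of P (where P''>0): P(-4)=-640, P(3)=-297. Local minima of Q: Q(-4)=-16.
So the global minimum of L is P(-4) + Q(-4) − 6 = -640 − 16 − 6 = -662, attained at (-4, -4).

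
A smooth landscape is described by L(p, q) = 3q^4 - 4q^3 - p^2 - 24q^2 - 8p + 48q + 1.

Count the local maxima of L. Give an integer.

L separates as a function of p plus a function of q, so ∇L=0 decouples.
∂L/∂p = -2(p + 4) = 0 at p ∈ {-4}; ∂L/∂q = 12(q - 2)(q - 1)(q + 2) = 0 at q ∈ {-2, 1, 2}.
The Hessian is diagonal: diag(L_pp, L_qq). Second derivatives: L_pp(-4)=-2; L_qq(-2)=144, L_qq(1)=-36, L_qq(2)=48.
Local maxima occur where both diagonal entries negative: (-4, 1). Count: 1.

1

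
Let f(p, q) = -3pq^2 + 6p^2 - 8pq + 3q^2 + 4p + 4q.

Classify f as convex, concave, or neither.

neither

The term -3pq^2 is cubic, so the Hessian is not constant.
∂²f/∂q² = -6p + 6, which takes both signs as p varies (negative for sufficiently large p). A diagonal entry of the Hessian changing sign means the Hessian is neither positive- nor negative-semidefinite on all of R^2.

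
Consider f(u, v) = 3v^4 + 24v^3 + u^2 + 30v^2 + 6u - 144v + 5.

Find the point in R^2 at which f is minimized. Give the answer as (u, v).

f(u,v) separates as P(u) + Q(v) + 5, so its minimum is min P + min Q + 5.
P'(u) = 2u + 6 vanishes at u ∈ {-3}; Q'(v) = 12(v - 1)(v + 3)(v + 4) vanishes at v ∈ {-4, -3, 1}.
Local minima of P (where P''>0): P(-3)=-9. Local minima of Q: Q(-4)=288, Q(1)=-87.
So the global minimum of f is P(-3) + Q(1) + 5 = -9 − 87 + 5 = -91, attained at (-3, 1).

(-3, 1)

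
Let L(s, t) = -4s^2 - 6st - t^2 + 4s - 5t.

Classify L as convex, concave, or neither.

neither

L is quadratic, so its Hessian is the constant matrix H = [[-8, -6], [-6, -2]].
det(H) = -20, tr(H) = -10.
det(H) < 0, so H is indefinite: neither convex nor concave.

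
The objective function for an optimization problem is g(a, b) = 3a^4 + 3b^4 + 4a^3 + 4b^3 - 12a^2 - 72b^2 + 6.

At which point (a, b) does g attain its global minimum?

(-2, -4)

g(a,b) separates as P(a) + Q(b) + 6, so its minimum is min P + min Q + 6.
P'(a) = 12a(a - 1)(a + 2) vanishes at a ∈ {-2, 0, 1}; Q'(b) = 12b(b - 3)(b + 4) vanishes at b ∈ {-4, 0, 3}.
Local minima of P (where P''>0): P(-2)=-32, P(1)=-5. Local minima of Q: Q(-4)=-640, Q(3)=-297.
So the global minimum of g is P(-2) + Q(-4) + 6 = -32 − 640 + 6 = -666, attained at (-2, -4).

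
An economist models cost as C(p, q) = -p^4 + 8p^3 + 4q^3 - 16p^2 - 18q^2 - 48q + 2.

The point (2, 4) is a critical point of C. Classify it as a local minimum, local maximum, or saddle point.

The mixed partial ∂²C/∂p∂q is 0, so the Hessian at any point is diag(C_pp, C_qq) = diag(4(-3p^2 + 12p - 8), 12(2q - 3)).
At (2, 4): H = diag(16, 60).
Both eigenvalues are positive, so H is positive definite: a local minimum.

local minimum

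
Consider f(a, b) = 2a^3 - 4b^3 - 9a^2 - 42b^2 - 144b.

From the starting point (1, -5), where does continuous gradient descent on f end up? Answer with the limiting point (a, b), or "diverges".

f is separable, so gradient descent decouples: a follows -∂f/∂a, b follows -∂f/∂b.
∂f/∂a = 6a(a - 3); at a=1 this is -12, so a increases.
∂f/∂b = -12(b + 3)(b + 4); at b=-5 this is -24, so b increases.
a converges to its nearest critical value 3 (a local min of the a-part); b converges to -4. The iterate converges to (3, -4).

(3, -4)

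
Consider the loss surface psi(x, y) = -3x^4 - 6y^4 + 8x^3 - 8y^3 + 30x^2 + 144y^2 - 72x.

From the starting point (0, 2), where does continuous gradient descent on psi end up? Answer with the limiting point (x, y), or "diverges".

psi is separable, so gradient descent decouples: x follows -∂psi/∂x, y follows -∂psi/∂y.
∂psi/∂x = -12(x - 3)(x - 1)(x + 2); at x=0 this is -72, so x increases.
∂psi/∂y = -24y(y - 3)(y + 4); at y=2 this is 288, so y decreases.
x converges to its nearest critical value 1 (a local min of the x-part); y converges to 0. The iterate converges to (1, 0).

(1, 0)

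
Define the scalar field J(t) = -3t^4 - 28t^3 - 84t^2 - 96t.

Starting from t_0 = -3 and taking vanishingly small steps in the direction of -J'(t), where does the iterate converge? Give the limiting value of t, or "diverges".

-2

J'(t) = -12(t + 1)(t + 2)(t + 4), so J'(-3) = -24.
Gradient descent moves in the -J' direction, i.e. t is increasing.
The nearest critical point in that direction is t = -2, where J'' = 24 > 0 (a local minimum). The iterate converges there.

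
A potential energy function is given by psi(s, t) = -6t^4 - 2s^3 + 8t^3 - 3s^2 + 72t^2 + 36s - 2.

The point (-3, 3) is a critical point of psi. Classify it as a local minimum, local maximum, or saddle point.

The mixed partial ∂²psi/∂s∂t is 0, so the Hessian at any point is diag(psi_ss, psi_tt) = diag(-6(2s + 1), 24(-3t^2 + 2t + 6)).
At (-3, 3): H = diag(30, -360).
The eigenvalues have opposite signs, so H is indefinite: a saddle point.

saddle point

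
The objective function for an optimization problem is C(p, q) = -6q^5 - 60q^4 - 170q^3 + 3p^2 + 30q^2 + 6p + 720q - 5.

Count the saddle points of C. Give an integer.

C separates as a function of p plus a function of q, so ∇C=0 decouples.
∂C/∂p = 6(p + 1) = 0 at p ∈ {-1}; ∂C/∂q = -30(q - 1)(q + 2)(q + 3)(q + 4) = 0 at q ∈ {-4, -3, -2, 1}.
The Hessian is diagonal: diag(C_pp, C_qq). Second derivatives: C_pp(-1)=6; C_qq(-4)=300, C_qq(-3)=-120, C_qq(-2)=180, C_qq(1)=-1800.
Saddle points occur where the two diagonal entries have opposite signs: (-1, -3), (-1, 1). Count: 2.

2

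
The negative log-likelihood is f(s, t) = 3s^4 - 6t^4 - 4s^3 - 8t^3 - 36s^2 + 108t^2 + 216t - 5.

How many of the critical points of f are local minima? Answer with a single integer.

2

f separates as a function of s plus a function of t, so ∇f=0 decouples.
∂f/∂s = 12s(s - 3)(s + 2) = 0 at s ∈ {-2, 0, 3}; ∂f/∂t = -24(t - 3)(t + 1)(t + 3) = 0 at t ∈ {-3, -1, 3}.
The Hessian is diagonal: diag(f_ss, f_tt). Second derivatives: f_ss(-2)=120, f_ss(0)=-72, f_ss(3)=180; f_tt(-3)=-288, f_tt(-1)=192, f_tt(3)=-576.
Local minima occur where both diagonal entries positive: (-2, -1), (3, -1). Count: 2.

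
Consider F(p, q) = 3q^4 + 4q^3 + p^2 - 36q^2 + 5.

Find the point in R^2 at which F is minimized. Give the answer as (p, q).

F(p,q) separates as A(p) + B(q) + 5, so its minimum is min A + min B + 5.
A'(p) = 2p vanishes at p ∈ {0}; B'(q) = 12q(q - 2)(q + 3) vanishes at q ∈ {-3, 0, 2}.
Local minima of A (where A''>0): A(0)=0. Local minima of B: B(-3)=-189, B(2)=-64.
So the global minimum of F is A(0) + B(-3) + 5 = 0 − 189 + 5 = -184, attained at (0, -3).

(0, -3)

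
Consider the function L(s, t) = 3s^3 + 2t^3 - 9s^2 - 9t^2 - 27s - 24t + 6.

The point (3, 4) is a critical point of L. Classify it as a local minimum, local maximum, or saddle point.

local minimum

The mixed partial ∂²L/∂s∂t is 0, so the Hessian at any point is diag(L_ss, L_tt) = diag(18(s - 1), 6(2t - 3)).
At (3, 4): H = diag(36, 30).
Both eigenvalues are positive, so H is positive definite: a local minimum.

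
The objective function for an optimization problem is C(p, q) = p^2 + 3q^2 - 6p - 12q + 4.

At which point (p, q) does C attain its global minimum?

(3, 2)

C(p,q) separates as A(p) + B(q) + 4, so its minimum is min A + min B + 4.
A'(p) = 2p - 6 vanishes at p ∈ {3}; B'(q) = 6q - 12 vanishes at q ∈ {2}.
Local minima of A (where A''>0): A(3)=-9. Local minima of B: B(2)=-12.
So the global minimum of C is A(3) + B(2) + 4 = -9 − 12 + 4 = -17, attained at (3, 2).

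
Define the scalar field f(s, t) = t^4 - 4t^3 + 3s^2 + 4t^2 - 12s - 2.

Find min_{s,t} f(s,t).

f(s,t) separates as P(s) + Q(t) − 2, so its minimum is min P + min Q − 2.
P'(s) = 6s - 12 vanishes at s ∈ {2}; Q'(t) = 4t(t - 2)(t - 1) vanishes at t ∈ {0, 1, 2}.
Local minima of P (where P''>0): P(2)=-12. Local minima of Q: Q(0)=0, Q(2)=0.
So the global minimum of f is P(2) + Q(0) − 2 = -12 + 0 − 2 = -14, attained at (2, 0).

-14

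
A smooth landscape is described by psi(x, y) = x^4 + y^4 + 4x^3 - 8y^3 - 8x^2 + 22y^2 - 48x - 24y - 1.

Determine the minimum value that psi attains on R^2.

-90

psi(x,y) separates as P(x) + Q(y) − 1, so its minimum is min P + min Q − 1.
P'(x) = 4(x - 2)(x + 2)(x + 3) vanishes at x ∈ {-3, -2, 2}; Q'(y) = 4(y - 3)(y - 2)(y - 1) vanishes at y ∈ {1, 2, 3}.
Local minima of P (where P''>0): P(-3)=45, P(2)=-80. Local minima of Q: Q(1)=-9, Q(3)=-9.
So the global minimum of psi is P(2) + Q(1) − 1 = -80 − 9 − 1 = -90, attained at (2, 1).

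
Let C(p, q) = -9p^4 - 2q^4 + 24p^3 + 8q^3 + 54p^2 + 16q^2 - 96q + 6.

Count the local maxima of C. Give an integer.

4

C separates as a function of p plus a function of q, so ∇C=0 decouples.
∂C/∂p = -36p(p - 3)(p + 1) = 0 at p ∈ {-1, 0, 3}; ∂C/∂q = -8(q - 3)(q - 2)(q + 2) = 0 at q ∈ {-2, 2, 3}.
The Hessian is diagonal: diag(C_pp, C_qq). Second derivatives: C_pp(-1)=-144, C_pp(0)=108, C_pp(3)=-432; C_qq(-2)=-160, C_qq(2)=32, C_qq(3)=-40.
Local maxima occur where both diagonal entries negative: (-1, -2), (-1, 3), (3, -2), (3, 3). Count: 4.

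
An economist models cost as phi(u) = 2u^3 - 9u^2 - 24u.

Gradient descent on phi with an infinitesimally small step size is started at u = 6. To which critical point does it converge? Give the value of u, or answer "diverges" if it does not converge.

4

phi'(u) = 6(u - 4)(u + 1), so phi'(6) = 84.
Gradient descent moves in the -phi' direction, i.e. u is decreasing.
The nearest critical point in that direction is u = 4, where phi'' = 30 > 0 (a local minimum). The iterate converges there.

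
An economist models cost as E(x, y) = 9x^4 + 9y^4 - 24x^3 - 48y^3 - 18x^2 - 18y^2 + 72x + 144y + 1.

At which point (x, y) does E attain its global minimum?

E(x,y) separates as P(x) + Q(y) + 1, so its minimum is min P + min Q + 1.
P'(x) = 36(x - 2)(x - 1)(x + 1) vanishes at x ∈ {-1, 1, 2}; Q'(y) = 36(y - 4)(y - 1)(y + 1) vanishes at y ∈ {-1, 1, 4}.
Local minima of P (where P''>0): P(-1)=-57, P(2)=24. Local minima of Q: Q(-1)=-105, Q(4)=-480.
So the global minimum of E is P(-1) + Q(4) + 1 = -57 − 480 + 1 = -536, attained at (-1, 4).

(-1, 4)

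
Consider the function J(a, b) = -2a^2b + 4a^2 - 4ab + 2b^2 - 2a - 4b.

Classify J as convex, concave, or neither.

neither

The term -2a^2b is cubic, so the Hessian is not constant.
∂²J/∂a² = -4b + 8, which takes both signs as b varies (negative for sufficiently large b). A diagonal entry of the Hessian changing sign means the Hessian is neither positive- nor negative-semidefinite on all of R^2.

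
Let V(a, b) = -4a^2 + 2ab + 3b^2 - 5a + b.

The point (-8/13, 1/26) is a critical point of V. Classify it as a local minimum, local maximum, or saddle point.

saddle point

The Hessian of V is constant: H = [[-8, 2], [2, 6]].
det(H) = (-8)·6 − 2² = -52.
Since det(H) < 0, H is indefinite and the critical point is a saddle point.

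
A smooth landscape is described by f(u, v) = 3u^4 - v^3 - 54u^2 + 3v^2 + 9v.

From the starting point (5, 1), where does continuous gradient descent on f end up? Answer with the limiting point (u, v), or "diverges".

f is separable, so gradient descent decouples: u follows -∂f/∂u, v follows -∂f/∂v.
∂f/∂u = 12u(u - 3)(u + 3); at u=5 this is 960, so u decreases.
∂f/∂v = -3(v - 3)(v + 1); at v=1 this is 12, so v decreases.
u converges to its nearest critical value 3 (a local min of the u-part); v converges to -1. The iterate converges to (3, -1).

(3, -1)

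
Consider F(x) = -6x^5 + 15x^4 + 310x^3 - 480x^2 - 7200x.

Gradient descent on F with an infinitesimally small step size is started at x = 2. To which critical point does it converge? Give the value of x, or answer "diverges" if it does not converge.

F'(x) = -30(x - 5)(x - 4)(x + 3)(x + 4), so F'(2) = -5400.
Gradient descent moves in the -F' direction, i.e. x is increasing.
The nearest critical point in that direction is x = 4, where F'' = 1680 > 0 (a local minimum). The iterate converges there.

4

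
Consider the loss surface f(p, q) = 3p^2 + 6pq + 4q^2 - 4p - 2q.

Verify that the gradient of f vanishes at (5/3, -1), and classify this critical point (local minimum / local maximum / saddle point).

∇f = (6p + 6q - 4, 6p + 8q - 2); substituting (5/3, -1) gives ∇f = (0, 0), so (5/3, -1) is indeed a critical point.
The Hessian of f is constant: H = [[6, 6], [6, 8]].
det(H) = 6·8 − 6² = 12.
det(H) > 0 and tr(H) = 14 > 0, so H is positive definite and the point is a local minimum.

local minimum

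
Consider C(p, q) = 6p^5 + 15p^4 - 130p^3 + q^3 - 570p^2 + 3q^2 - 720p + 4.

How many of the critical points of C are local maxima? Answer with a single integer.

C separates as a function of p plus a function of q, so ∇C=0 decouples.
∂C/∂p = 30(p - 4)(p + 1)(p + 2)(p + 3) = 0 at p ∈ {-3, -2, -1, 4}; ∂C/∂q = 3q(q + 2) = 0 at q ∈ {-2, 0}.
The Hessian is diagonal: diag(C_pp, C_qq). Second derivatives: C_pp(-3)=-420, C_pp(-2)=180, C_pp(-1)=-300, C_pp(4)=6300; C_qq(-2)=-6, C_qq(0)=6.
Local maxima occur where both diagonal entries negative: (-3, -2), (-1, -2). Count: 2.

2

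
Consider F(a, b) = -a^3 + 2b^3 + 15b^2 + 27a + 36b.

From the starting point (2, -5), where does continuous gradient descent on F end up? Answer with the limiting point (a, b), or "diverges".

diverges

F is separable, so gradient descent decouples: a follows -∂F/∂a, b follows -∂F/∂b.
∂F/∂a = -3(a - 3)(a + 3); at a=2 this is 15, so a decreases.
∂F/∂b = 6(b + 2)(b + 3); at b=-5 this is 36, so b decreases.
The b-coordinate has no critical point in that direction and runs off to infinity.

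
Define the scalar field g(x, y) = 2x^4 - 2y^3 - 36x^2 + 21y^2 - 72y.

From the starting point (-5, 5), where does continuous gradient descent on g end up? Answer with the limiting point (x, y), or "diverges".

diverges

g is separable, so gradient descent decouples: x follows -∂g/∂x, y follows -∂g/∂y.
∂g/∂x = 8x(x - 3)(x + 3); at x=-5 this is -640, so x increases.
∂g/∂y = -6(y - 4)(y - 3); at y=5 this is -12, so y increases.
The y-coordinate has no critical point in that direction and runs off to infinity.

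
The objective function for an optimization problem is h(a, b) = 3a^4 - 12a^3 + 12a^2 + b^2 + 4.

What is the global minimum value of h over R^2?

4

h(a,b) separates as P(a) + Q(b) + 4, so its minimum is min P + min Q + 4.
P'(a) = 12a(a - 2)(a - 1) vanishes at a ∈ {0, 1, 2}; Q'(b) = 2b vanishes at b ∈ {0}.
Local minima of P (where P''>0): P(0)=0, P(2)=0. Local minima of Q: Q(0)=0.
So the global minimum of h is P(0) + Q(0) + 4 = 0 + 0 + 4 = 4, attained at (0, 0).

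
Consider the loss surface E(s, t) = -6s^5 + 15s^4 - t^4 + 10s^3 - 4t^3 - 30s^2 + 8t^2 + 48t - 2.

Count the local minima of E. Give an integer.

E separates as a function of s plus a function of t, so ∇E=0 decouples.
∂E/∂s = -30s(s - 2)(s - 1)(s + 1) = 0 at s ∈ {-1, 0, 1, 2}; ∂E/∂t = -4(t - 2)(t + 2)(t + 3) = 0 at t ∈ {-3, -2, 2}.
The Hessian is diagonal: diag(E_ss, E_tt). Second derivatives: E_ss(-1)=180, E_ss(0)=-60, E_ss(1)=60, E_ss(2)=-180; E_tt(-3)=-20, E_tt(-2)=16, E_tt(2)=-80.
Local minima occur where both diagonal entries positive: (-1, -2), (1, -2). Count: 2.

2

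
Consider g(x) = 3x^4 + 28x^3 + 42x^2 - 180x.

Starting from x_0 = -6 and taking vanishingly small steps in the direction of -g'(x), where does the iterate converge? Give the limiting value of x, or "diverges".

g'(x) = 12(x - 1)(x + 3)(x + 5), so g'(-6) = -252.
Gradient descent moves in the -g' direction, i.e. x is increasing.
The nearest critical point in that direction is x = -5, where g'' = 144 > 0 (a local minimum). The iterate converges there.

-5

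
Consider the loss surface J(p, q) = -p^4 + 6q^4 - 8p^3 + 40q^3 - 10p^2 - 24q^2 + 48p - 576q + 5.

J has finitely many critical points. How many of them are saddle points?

J separates as a function of p plus a function of q, so ∇J=0 decouples.
∂J/∂p = -4(p - 1)(p + 3)(p + 4) = 0 at p ∈ {-4, -3, 1}; ∂J/∂q = 24(q - 2)(q + 3)(q + 4) = 0 at q ∈ {-4, -3, 2}.
The Hessian is diagonal: diag(J_pp, J_qq). Second derivatives: J_pp(-4)=-20, J_pp(-3)=16, J_pp(1)=-80; J_qq(-4)=144, J_qq(-3)=-120, J_qq(2)=720.
Saddle points occur where the two diagonal entries have opposite signs: (-4, -4), (-4, 2), (-3, -3), (1, -4), (1, 2). Count: 5.

5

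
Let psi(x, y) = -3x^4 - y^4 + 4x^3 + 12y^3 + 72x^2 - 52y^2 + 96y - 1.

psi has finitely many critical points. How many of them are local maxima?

4

psi separates as a function of x plus a function of y, so ∇psi=0 decouples.
∂psi/∂x = -12x(x - 4)(x + 3) = 0 at x ∈ {-3, 0, 4}; ∂psi/∂y = -4(y - 4)(y - 3)(y - 2) = 0 at y ∈ {2, 3, 4}.
The Hessian is diagonal: diag(psi_xx, psi_yy). Second derivatives: psi_xx(-3)=-252, psi_xx(0)=144, psi_xx(4)=-336; psi_yy(2)=-8, psi_yy(3)=4, psi_yy(4)=-8.
Local maxima occur where both diagonal entries negative: (-3, 2), (-3, 4), (4, 2), (4, 4). Count: 4.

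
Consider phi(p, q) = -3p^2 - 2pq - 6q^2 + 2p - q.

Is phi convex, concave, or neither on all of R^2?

phi is quadratic, so its Hessian is the constant matrix H = [[-6, -2], [-2, -12]].
det(H) = 68, tr(H) = -18.
det(H) > 0 and tr(H) < 0, so H is negative definite everywhere: concave.

concave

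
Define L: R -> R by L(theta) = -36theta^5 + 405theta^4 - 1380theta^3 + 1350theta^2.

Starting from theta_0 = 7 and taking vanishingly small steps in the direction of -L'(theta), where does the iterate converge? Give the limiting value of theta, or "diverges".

diverges

L'(theta) = -180theta(theta - 5)(theta - 3)(theta - 1), so L'(7) = -60480.
Gradient descent moves in the -L' direction, i.e. theta is increasing.
There is no critical point above theta=7, and L' keeps the same sign, so the iterate runs off to +∞.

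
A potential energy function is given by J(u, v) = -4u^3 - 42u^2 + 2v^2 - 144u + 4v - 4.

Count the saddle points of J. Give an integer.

1

J separates as a function of u plus a function of v, so ∇J=0 decouples.
∂J/∂u = -12(u + 3)(u + 4) = 0 at u ∈ {-4, -3}; ∂J/∂v = 4(v + 1) = 0 at v ∈ {-1}.
The Hessian is diagonal: diag(J_uu, J_vv). Second derivatives: J_uu(-4)=12, J_uu(-3)=-12; J_vv(-1)=4.
Saddle points occur where the two diagonal entries have opposite signs: (-3, -1). Count: 1.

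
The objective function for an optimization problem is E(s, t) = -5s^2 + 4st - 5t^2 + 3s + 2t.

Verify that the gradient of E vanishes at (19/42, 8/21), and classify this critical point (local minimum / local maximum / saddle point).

∇E = (-10s + 4t + 3, 4s - 10t + 2); substituting (19/42, 8/21) gives ∇E = (0, 0), so (19/42, 8/21) is indeed a critical point.
The Hessian of E is constant: H = [[-10, 4], [4, -10]].
det(H) = (-10)·(-10) − 4² = 84.
det(H) > 0 and tr(H) = -20 < 0, so H is negative definite and the point is a local maximum.

local maximum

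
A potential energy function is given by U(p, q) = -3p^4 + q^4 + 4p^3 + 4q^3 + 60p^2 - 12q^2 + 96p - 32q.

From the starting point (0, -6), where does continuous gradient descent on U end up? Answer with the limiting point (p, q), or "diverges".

U is separable, so gradient descent decouples: p follows -∂U/∂p, q follows -∂U/∂q.
∂U/∂p = -12(p - 4)(p + 1)(p + 2); at p=0 this is 96, so p decreases.
∂U/∂q = 4(q - 2)(q + 1)(q + 4); at q=-6 this is -320, so q increases.
p converges to its nearest critical value -1 (a local min of the p-part); q converges to -4. The iterate converges to (-1, -4).

(-1, -4)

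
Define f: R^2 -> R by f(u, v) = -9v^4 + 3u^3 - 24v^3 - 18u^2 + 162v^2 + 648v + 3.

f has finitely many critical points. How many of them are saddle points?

3

f separates as a function of u plus a function of v, so ∇f=0 decouples.
∂f/∂u = 9u(u - 4) = 0 at u ∈ {0, 4}; ∂f/∂v = -36(v - 3)(v + 2)(v + 3) = 0 at v ∈ {-3, -2, 3}.
The Hessian is diagonal: diag(f_uu, f_vv). Second derivatives: f_uu(0)=-36, f_uu(4)=36; f_vv(-3)=-216, f_vv(-2)=180, f_vv(3)=-1080.
Saddle points occur where the two diagonal entries have opposite signs: (0, -2), (4, -3), (4, 3). Count: 3.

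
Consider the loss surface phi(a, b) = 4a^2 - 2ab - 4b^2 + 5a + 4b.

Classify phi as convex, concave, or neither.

neither

phi is quadratic, so its Hessian is the constant matrix H = [[8, -2], [-2, -8]].
det(H) = -68, tr(H) = 0.
det(H) < 0, so H is indefinite: neither convex nor concave.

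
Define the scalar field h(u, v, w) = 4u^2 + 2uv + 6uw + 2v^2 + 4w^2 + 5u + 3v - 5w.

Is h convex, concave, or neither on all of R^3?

convex

h is quadratic, so its Hessian is the constant matrix H = [[8, 2, 6], [2, 4, 0], [6, 0, 8]].
Leading principal minors: 8, 28, 80.
All positive ⇒ H ≻ 0 ⇒ convex.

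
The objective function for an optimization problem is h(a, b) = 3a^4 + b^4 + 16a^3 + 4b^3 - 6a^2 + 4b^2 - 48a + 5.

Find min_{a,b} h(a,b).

h(a,b) separates as P(a) + Q(b) + 5, so its minimum is min P + min Q + 5.
P'(a) = 12(a - 1)(a + 1)(a + 4) vanishes at a ∈ {-4, -1, 1}; Q'(b) = 4b(b + 1)(b + 2) vanishes at b ∈ {-2, -1, 0}.
Local minima of P (where P''>0): P(-4)=-160, P(1)=-35. Local minima of Q: Q(-2)=0, Q(0)=0.
So the global minimum of h is P(-4) + Q(-2) + 5 = -160 + 0 + 5 = -155, attained at (-4, -2).

-155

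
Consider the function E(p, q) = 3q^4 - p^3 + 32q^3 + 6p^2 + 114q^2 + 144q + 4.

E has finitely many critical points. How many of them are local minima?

2

E separates as a function of p plus a function of q, so ∇E=0 decouples.
∂E/∂p = -3p(p - 4) = 0 at p ∈ {0, 4}; ∂E/∂q = 12(q + 1)(q + 3)(q + 4) = 0 at q ∈ {-4, -3, -1}.
The Hessian is diagonal: diag(E_pp, E_qq). Second derivatives: E_pp(0)=12, E_pp(4)=-12; E_qq(-4)=36, E_qq(-3)=-24, E_qq(-1)=72.
Local minima occur where both diagonal entries positive: (0, -4), (0, -1). Count: 2.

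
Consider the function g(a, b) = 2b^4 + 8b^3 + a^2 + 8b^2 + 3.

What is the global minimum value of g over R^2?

3

g(a,b) separates as P(a) + Q(b) + 3, so its minimum is min P + min Q + 3.
P'(a) = 2a vanishes at a ∈ {0}; Q'(b) = 8b(b + 1)(b + 2) vanishes at b ∈ {-2, -1, 0}.
Local minima of P (where P''>0): P(0)=0. Local minima of Q: Q(-2)=0, Q(0)=0.
So the global minimum of g is P(0) + Q(-2) + 3 = 0 + 0 + 3 = 3, attained at (0, -2).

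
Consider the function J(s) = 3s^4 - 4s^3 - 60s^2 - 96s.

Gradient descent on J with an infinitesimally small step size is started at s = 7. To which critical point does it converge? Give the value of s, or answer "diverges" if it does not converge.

J'(s) = 12(s - 4)(s + 1)(s + 2), so J'(7) = 2592.
Gradient descent moves in the -J' direction, i.e. s is decreasing.
The nearest critical point in that direction is s = 4, where J'' = 360 > 0 (a local minimum). The iterate converges there.

4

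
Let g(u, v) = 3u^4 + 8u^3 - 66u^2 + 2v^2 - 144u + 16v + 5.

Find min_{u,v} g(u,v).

g(u,v) separates as P(u) + Q(v) + 5, so its minimum is min P + min Q + 5.
P'(u) = 12(u - 3)(u + 1)(u + 4) vanishes at u ∈ {-4, -1, 3}; Q'(v) = 4v + 16 vanishes at v ∈ {-4}.
Local minima of P (where P''>0): P(-4)=-224, P(3)=-567. Local minima of Q: Q(-4)=-32.
So the global minimum of g is P(3) + Q(-4) + 5 = -567 − 32 + 5 = -594, attained at (3, -4).

-594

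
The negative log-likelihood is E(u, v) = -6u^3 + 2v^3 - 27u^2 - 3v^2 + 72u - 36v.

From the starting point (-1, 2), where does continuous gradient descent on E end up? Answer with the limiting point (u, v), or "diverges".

E is separable, so gradient descent decouples: u follows -∂E/∂u, v follows -∂E/∂v.
∂E/∂u = -18(u - 1)(u + 4); at u=-1 this is 108, so u decreases.
∂E/∂v = 6(v - 3)(v + 2); at v=2 this is -24, so v increases.
u converges to its nearest critical value -4 (a local min of the u-part); v converges to 3. The iterate converges to (-4, 3).

(-4, 3)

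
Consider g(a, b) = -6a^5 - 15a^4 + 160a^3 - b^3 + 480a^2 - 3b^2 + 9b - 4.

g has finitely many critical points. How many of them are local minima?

2

g separates as a function of a plus a function of b, so ∇g=0 decouples.
∂g/∂a = -30a(a - 4)(a + 2)(a + 4) = 0 at a ∈ {-4, -2, 0, 4}; ∂g/∂b = -3(b - 1)(b + 3) = 0 at b ∈ {-3, 1}.
The Hessian is diagonal: diag(g_aa, g_bb). Second derivatives: g_aa(-4)=1920, g_aa(-2)=-720, g_aa(0)=960, g_aa(4)=-5760; g_bb(-3)=12, g_bb(1)=-12.
Local minima occur where both diagonal entries positive: (-4, -3), (0, -3). Count: 2.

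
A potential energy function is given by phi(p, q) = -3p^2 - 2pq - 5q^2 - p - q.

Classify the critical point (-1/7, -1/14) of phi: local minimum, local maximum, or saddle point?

local maximum

The Hessian of phi is constant: H = [[-6, -2], [-2, -10]].
det(H) = (-6)·(-10) − (-2)² = 56.
det(H) > 0 and tr(H) = -16 < 0, so H is negative definite and the point is a local maximum.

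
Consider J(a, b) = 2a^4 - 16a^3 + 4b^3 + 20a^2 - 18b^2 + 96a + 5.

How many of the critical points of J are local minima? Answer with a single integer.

2

J separates as a function of a plus a function of b, so ∇J=0 decouples.
∂J/∂a = 8(a - 4)(a - 3)(a + 1) = 0 at a ∈ {-1, 3, 4}; ∂J/∂b = 12b(b - 3) = 0 at b ∈ {0, 3}.
The Hessian is diagonal: diag(J_aa, J_bb). Second derivatives: J_aa(-1)=160, J_aa(3)=-32, J_aa(4)=40; J_bb(0)=-36, J_bb(3)=36.
Local minima occur where both diagonal entries positive: (-1, 3), (4, 3). Count: 2.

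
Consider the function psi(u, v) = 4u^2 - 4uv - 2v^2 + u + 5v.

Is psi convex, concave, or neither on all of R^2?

neither

psi is quadratic, so its Hessian is the constant matrix H = [[8, -4], [-4, -4]].
det(H) = -48, tr(H) = 4.
det(H) < 0, so H is indefinite: neither convex nor concave.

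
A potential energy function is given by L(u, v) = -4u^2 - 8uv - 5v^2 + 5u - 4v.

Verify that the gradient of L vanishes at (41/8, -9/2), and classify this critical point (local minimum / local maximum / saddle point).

local maximum

∇L = (-8u - 8v + 5, -8u - 10v - 4); substituting (41/8, -9/2) gives ∇L = (0, 0), so (41/8, -9/2) is indeed a critical point.
The Hessian of L is constant: H = [[-8, -8], [-8, -10]].
det(H) = (-8)·(-10) − (-8)² = 16.
det(H) > 0 and tr(H) = -18 < 0, so H is negative definite and the point is a local maximum.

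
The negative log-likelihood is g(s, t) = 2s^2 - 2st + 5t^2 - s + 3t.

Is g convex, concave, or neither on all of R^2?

g is quadratic, so its Hessian is the constant matrix H = [[4, -2], [-2, 10]].
det(H) = 36, tr(H) = 14.
det(H) > 0 and tr(H) > 0, so H is positive definite everywhere: convex.

convex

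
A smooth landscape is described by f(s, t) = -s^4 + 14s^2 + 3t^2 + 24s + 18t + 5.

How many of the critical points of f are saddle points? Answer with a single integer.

f separates as a function of s plus a function of t, so ∇f=0 decouples.
∂f/∂s = -4(s - 3)(s + 1)(s + 2) = 0 at s ∈ {-2, -1, 3}; ∂f/∂t = 6(t + 3) = 0 at t ∈ {-3}.
The Hessian is diagonal: diag(f_ss, f_tt). Second derivatives: f_ss(-2)=-20, f_ss(-1)=16, f_ss(3)=-80; f_tt(-3)=6.
Saddle points occur where the two diagonal entries have opposite signs: (-2, -3), (3, -3). Count: 2.

2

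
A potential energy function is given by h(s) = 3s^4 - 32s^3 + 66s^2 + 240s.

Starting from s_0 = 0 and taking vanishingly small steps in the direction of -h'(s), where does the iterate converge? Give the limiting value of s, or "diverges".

-1

h'(s) = 12(s - 5)(s - 4)(s + 1), so h'(0) = 240.
Gradient descent moves in the -h' direction, i.e. s is decreasing.
The nearest critical point in that direction is s = -1, where h'' = 360 > 0 (a local minimum). The iterate converges there.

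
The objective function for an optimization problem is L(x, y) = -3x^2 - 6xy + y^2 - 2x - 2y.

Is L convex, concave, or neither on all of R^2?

L is quadratic, so its Hessian is the constant matrix H = [[-6, -6], [-6, 2]].
det(H) = -48, tr(H) = -4.
det(H) < 0, so H is indefinite: neither convex nor concave.

neither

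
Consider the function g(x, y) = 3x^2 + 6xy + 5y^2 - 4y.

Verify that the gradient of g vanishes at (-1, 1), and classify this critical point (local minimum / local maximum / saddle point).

∇g = (6x + 6y, 6x + 10y - 4); substituting (-1, 1) gives ∇g = (0, 0), so (-1, 1) is indeed a critical point.
The Hessian of g is constant: H = [[6, 6], [6, 10]].
det(H) = 6·10 − 6² = 24.
det(H) > 0 and tr(H) = 16 > 0, so H is positive definite and the point is a local minimum.

local minimum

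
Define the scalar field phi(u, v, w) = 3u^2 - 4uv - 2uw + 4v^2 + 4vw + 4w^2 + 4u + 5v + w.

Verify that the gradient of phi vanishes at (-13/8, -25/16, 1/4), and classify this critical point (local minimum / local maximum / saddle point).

local minimum

∇phi = (6u - 4v - 2w + 4, -4u + 8v + 4w + 5, -2u + 4v + 8w + 1); substituting (-13/8, -25/16, 1/4) gives ∇phi = (0, 0, 0), so (-13/8, -25/16, 1/4) is indeed a critical point.
The Hessian is constant: H = [[6, -4, -2], [-4, 8, 4], [-2, 4, 8]].
Leading principal minors: Δ₁ = 6, Δ₂ = 32, Δ₃ = 192.
All leading minors are positive, so H is positive definite: a local minimum.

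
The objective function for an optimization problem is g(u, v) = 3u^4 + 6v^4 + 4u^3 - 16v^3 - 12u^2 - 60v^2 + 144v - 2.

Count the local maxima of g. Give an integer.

1

g separates as a function of u plus a function of v, so ∇g=0 decouples.
∂g/∂u = 12u(u - 1)(u + 2) = 0 at u ∈ {-2, 0, 1}; ∂g/∂v = 24(v - 3)(v - 1)(v + 2) = 0 at v ∈ {-2, 1, 3}.
The Hessian is diagonal: diag(g_uu, g_vv). Second derivatives: g_uu(-2)=72, g_uu(0)=-24, g_uu(1)=36; g_vv(-2)=360, g_vv(1)=-144, g_vv(3)=240.
Local maxima occur where both diagonal entries negative: (0, 1). Count: 1.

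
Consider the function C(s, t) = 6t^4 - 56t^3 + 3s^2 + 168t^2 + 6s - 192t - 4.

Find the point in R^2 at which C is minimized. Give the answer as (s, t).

(-1, 4)

C(s,t) separates as P(s) + Q(t) − 4, so its minimum is min P + min Q − 4.
P'(s) = 6s + 6 vanishes at s ∈ {-1}; Q'(t) = 24(t - 4)(t - 2)(t - 1) vanishes at t ∈ {1, 2, 4}.
Local minima of P (where P''>0): P(-1)=-3. Local minima of Q: Q(1)=-74, Q(4)=-128.
So the global minimum of C is P(-1) + Q(4) − 4 = -3 − 128 − 4 = -135, attained at (-1, 4).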